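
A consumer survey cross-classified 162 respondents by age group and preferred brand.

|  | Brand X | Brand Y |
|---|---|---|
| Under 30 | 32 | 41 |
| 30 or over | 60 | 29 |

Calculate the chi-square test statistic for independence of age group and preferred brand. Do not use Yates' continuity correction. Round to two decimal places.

9.09

Row totals: 73, 89. Column totals: 92, 70. Grand total N = 162.
Expected counts (row total × column total / N):
  Under 30, Brand X: 73×92/162 = 41.457
  Under 30, Brand Y: 73×70/162 = 31.543
  30 or over, Brand X: 89×92/162 = 50.543
  30 or over, Brand Y: 89×70/162 = 38.457
Contributions (O − E)²/E:
  (32 − 41.457)²/41.457 = 2.1573
  (41 − 31.543)²/31.543 = 2.8353
  (60 − 50.543)²/50.543 = 1.7695
  (29 − 38.457)²/38.457 = 2.3256
χ² = 2.1573 + 2.8353 + 1.7695 + 2.3256 = 9.09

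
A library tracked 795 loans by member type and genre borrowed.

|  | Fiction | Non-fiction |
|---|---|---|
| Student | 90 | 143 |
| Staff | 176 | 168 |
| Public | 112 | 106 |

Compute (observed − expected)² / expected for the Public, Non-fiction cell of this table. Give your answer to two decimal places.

0.61

Row total (Public) = 218; column total (Non-fiction) = 417; N = 795.
Expected count E = 218 × 417 / 795 = 114.347.
Contribution = (O − E)²/E = (106 − 114.347)² / 114.347 = 0.61.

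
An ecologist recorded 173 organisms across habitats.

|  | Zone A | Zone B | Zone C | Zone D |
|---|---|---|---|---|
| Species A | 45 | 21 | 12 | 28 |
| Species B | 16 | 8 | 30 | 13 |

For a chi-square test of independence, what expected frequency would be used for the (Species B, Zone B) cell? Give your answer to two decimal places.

Row total (Species B) = 67; column total (Zone B) = 29; grand total N = 173.
Expected count = (row total × column total) / N = 67 × 29 / 173 = 11.23.

11.23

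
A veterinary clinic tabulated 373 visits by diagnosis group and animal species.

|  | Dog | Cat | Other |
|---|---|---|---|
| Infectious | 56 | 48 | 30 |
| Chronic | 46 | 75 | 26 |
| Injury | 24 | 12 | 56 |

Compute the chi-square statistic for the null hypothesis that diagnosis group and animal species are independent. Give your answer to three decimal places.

66.189

Row totals: 134, 147, 92. Column totals: 126, 135, 112. Grand total N = 373.
Expected counts (row total × column total / N):
  Infectious, Dog: 134×126/373 = 45.26542
  Infectious, Cat: 134×135/373 = 48.49866
  Infectious, Other: 134×112/373 = 40.23592
  Chronic, Dog: 147×126/373 = 49.65684
  Chronic, Cat: 147×135/373 = 53.20375
  Chronic, Other: 147×112/373 = 44.13941
  Injury, Dog: 92×126/373 = 31.07775
  Injury, Cat: 92×135/373 = 33.29759
  Injury, Other: 92×112/373 = 27.62466
Contributions (O − E)²/E:
  (56 − 45.26542)²/45.26542 = 2.5457
  (48 − 48.49866)²/48.49866 = 0.0051
  (30 − 40.23592)²/40.23592 = 2.6040
  (46 − 49.65684)²/49.65684 = 0.2693
  (75 − 53.20375)²/53.20375 = 8.9294
  (26 − 44.13941)²/44.13941 = 7.4545
  (24 − 31.07775)²/31.07775 = 1.6119
  (12 − 33.29759)²/33.29759 = 13.6222
  (56 − 27.62466)²/27.62466 = 29.1464
χ² = 2.5457 + 0.0051 + 2.6040 + 0.2693 + 8.9294 + 7.4545 + 1.6119 + 13.6222 + 29.1464 = 66.189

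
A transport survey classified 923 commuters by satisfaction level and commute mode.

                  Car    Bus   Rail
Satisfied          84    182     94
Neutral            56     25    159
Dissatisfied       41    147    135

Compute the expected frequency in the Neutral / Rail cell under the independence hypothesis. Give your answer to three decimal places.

Row total (Neutral) = 240; column total (Rail) = 388; grand total N = 923.
Expected count = (row total × column total) / N = 240 × 388 / 923 = 100.888.

100.888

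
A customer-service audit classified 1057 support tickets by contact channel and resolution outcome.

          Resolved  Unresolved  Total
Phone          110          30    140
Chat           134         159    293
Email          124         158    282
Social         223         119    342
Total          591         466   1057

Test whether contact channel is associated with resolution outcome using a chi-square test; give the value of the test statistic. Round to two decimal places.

69.77

Grand total N = 1057.
Expected counts (row total × column total / N):
  Phone, Resolved: 140×591/1057 = 78.278
  Phone, Unresolved: 140×466/1057 = 61.722
  Chat, Resolved: 293×591/1057 = 163.825
  Chat, Unresolved: 293×466/1057 = 129.175
  Email, Resolved: 282×591/1057 = 157.675
  Email, Unresolved: 282×466/1057 = 124.325
  Social, Resolved: 342×591/1057 = 191.222
  Social, Unresolved: 342×466/1057 = 150.778
Contributions (O − E)²/E:
  (110 − 78.278)²/78.278 = 12.8553
  (30 − 61.722)²/61.722 = 16.3035
  (134 − 163.825)²/163.825 = 5.4298
  (159 − 129.175)²/129.175 = 6.8862
  (124 − 157.675)²/157.675 = 7.1920
  (158 − 124.325)²/124.325 = 9.1213
  (223 − 191.222)²/191.222 = 5.2810
  (119 − 150.778)²/150.778 = 6.6975
χ² = 12.8553 + 16.3035 + 5.4298 + 6.8862 + 7.1920 + 9.1213 + 5.2810 + 6.6975 = 69.77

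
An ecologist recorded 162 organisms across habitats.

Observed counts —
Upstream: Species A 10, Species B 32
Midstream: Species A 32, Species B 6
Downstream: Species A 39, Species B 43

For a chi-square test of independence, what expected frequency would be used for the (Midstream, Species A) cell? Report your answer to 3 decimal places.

19.000

Row total (Midstream) = 38; column total (Species A) = 81; grand total N = 162.
Expected count = (row total × column total) / N = 38 × 81 / 162 = 19.000.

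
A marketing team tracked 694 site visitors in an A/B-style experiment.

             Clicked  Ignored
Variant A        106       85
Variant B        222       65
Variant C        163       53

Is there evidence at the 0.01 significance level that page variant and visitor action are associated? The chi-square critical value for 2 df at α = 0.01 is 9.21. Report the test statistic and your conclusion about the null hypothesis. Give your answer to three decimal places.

29.834; reject H₀

Row totals: 191, 287, 216. Column totals: 491, 203. Grand total N = 694.
Expected counts (row total × column total / N):
  Variant A, Clicked: 191×491/694 = 135.13112
  Variant A, Ignored: 191×203/694 = 55.86888
  Variant B, Clicked: 287×491/694 = 203.05043
  Variant B, Ignored: 287×203/694 = 83.94957
  Variant C, Clicked: 216×491/694 = 152.81844
  Variant C, Ignored: 216×203/694 = 63.18156
Contributions (O − E)²/E:
  (106 − 135.13112)²/135.13112 = 6.2800
  (85 − 55.86888)²/55.86888 = 15.1895
  (222 − 203.05043)²/203.05043 = 1.7685
  (65 − 83.94957)²/83.94957 = 4.2774
  (163 − 152.81844)²/152.81844 = 0.6783
  (53 − 63.18156)²/63.18156 = 1.6407
χ² = 6.2800 + 15.1895 + 1.7685 + 4.2774 + 0.6783 + 1.6407 = 29.834
df = (3−1)(2−1) = 2. Since 29.834 > 9.21, reject the null hypothesis of independence at α = 0.01.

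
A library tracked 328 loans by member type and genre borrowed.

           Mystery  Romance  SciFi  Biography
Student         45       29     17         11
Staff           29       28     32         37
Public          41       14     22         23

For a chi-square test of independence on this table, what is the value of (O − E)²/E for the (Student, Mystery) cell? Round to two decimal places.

Row total (Student) = 102; column total (Mystery) = 115; N = 328.
Expected count E = 102 × 115 / 328 = 35.762.
Contribution = (O − E)²/E = (45 − 35.762)² / 35.762 = 2.39.

2.39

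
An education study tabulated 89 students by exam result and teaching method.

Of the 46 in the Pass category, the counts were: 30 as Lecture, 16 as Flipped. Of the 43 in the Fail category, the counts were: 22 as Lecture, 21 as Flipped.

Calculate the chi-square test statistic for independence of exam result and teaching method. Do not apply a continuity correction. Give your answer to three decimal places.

1.807

Row totals: 46, 43. Column totals: 52, 37. Grand total N = 89.
Expected counts (row total × column total / N):
  Pass, Lecture: 46×52/89 = 26.8764
  Pass, Flipped: 46×37/89 = 19.1236
  Fail, Lecture: 43×52/89 = 25.1236
  Fail, Flipped: 43×37/89 = 17.8764
Contributions (O − E)²/E:
  (30 − 26.8764)²/26.8764 = 0.3630
  (16 − 19.1236)²/19.1236 = 0.5102
  (22 − 25.1236)²/25.1236 = 0.3884
  (21 − 17.8764)²/17.8764 = 0.5458
χ² = 0.3630 + 0.5102 + 0.3884 + 0.5458 = 1.807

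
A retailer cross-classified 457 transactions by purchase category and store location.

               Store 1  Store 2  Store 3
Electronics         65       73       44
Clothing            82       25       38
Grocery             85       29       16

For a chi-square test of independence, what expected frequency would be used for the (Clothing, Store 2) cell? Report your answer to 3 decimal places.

40.295

Row total (Clothing) = 145; column total (Store 2) = 127; grand total N = 457.
Expected count = (row total × column total) / N = 145 × 127 / 457 = 40.295.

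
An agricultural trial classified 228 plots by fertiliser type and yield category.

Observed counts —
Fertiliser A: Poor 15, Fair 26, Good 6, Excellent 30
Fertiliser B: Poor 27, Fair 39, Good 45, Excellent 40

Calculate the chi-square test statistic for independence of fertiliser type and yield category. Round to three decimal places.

Row totals: 77, 151. Column totals: 42, 65, 51, 70. Grand total N = 228.
Expected counts (row total × column total / N):
  Fertiliser A, Poor: 77×42/228 = 14.1842
  Fertiliser A, Fair: 77×65/228 = 21.9518
  Fertiliser A, Good: 77×51/228 = 17.2237
  Fertiliser A, Excellent: 77×70/228 = 23.6404
  Fertiliser B, Poor: 151×42/228 = 27.8158
  Fertiliser B, Fair: 151×65/228 = 43.0482
  Fertiliser B, Good: 151×51/228 = 33.7763
  Fertiliser B, Excellent: 151×70/228 = 46.3596
Contributions (O − E)²/E:
  (15 − 14.1842)²/14.1842 = 0.0469
  (26 − 21.9518)²/21.9518 = 0.7465
  (6 − 17.2237)²/17.2237 = 7.3138
  (30 − 23.6404)²/23.6404 = 1.7108
  (27 − 27.8158)²/27.8158 = 0.0239
  (39 − 43.0482)²/43.0482 = 0.3807
  (45 − 33.7763)²/33.7763 = 3.7296
  (40 − 46.3596)²/46.3596 = 0.8724
χ² = 0.0469 + 0.7465 + 7.3138 + 1.7108 + 0.0239 + 0.3807 + 3.7296 + 0.8724 = 14.825

14.825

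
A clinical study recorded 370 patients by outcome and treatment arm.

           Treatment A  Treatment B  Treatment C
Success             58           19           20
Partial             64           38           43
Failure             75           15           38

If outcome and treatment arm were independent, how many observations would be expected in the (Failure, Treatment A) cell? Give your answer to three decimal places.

Row total (Failure) = 128; column total (Treatment A) = 197; grand total N = 370.
Expected count = (row total × column total) / N = 128 × 197 / 370 = 68.151.

68.151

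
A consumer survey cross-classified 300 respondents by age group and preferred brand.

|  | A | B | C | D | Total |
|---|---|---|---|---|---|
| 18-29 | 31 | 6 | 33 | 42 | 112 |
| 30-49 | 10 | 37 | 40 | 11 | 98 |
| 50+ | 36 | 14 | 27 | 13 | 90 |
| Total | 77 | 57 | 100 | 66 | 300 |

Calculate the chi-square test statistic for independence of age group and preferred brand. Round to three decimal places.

68.374

Grand total N = 300.
Expected counts (row total × column total / N):
  18-29, A: 112×77/300 = 28.7467
  18-29, B: 112×57/300 = 21.2800
  18-29, C: 112×100/300 = 37.3333
  18-29, D: 112×66/300 = 24.6400
  30-49, A: 98×77/300 = 25.1533
  30-49, B: 98×57/300 = 18.6200
  30-49, C: 98×100/300 = 32.6667
  30-49, D: 98×66/300 = 21.5600
  50+, A: 90×77/300 = 23.1000
  50+, B: 90×57/300 = 17.1000
  50+, C: 90×100/300 = 30.0000
  50+, D: 90×66/300 = 19.8000
Contributions (O − E)²/E:
  (31 − 28.7467)²/28.7467 = 0.1766
  (6 − 21.2800)²/21.2800 = 10.9717
  (33 − 37.3333)²/37.3333 = 0.5030
  (42 − 24.6400)²/24.6400 = 12.2309
  (10 − 25.1533)²/25.1533 = 9.1289
  (37 − 18.6200)²/18.6200 = 18.1431
  (40 − 32.6667)²/32.6667 = 1.6462
  (11 − 21.5600)²/21.5600 = 5.1722
  (36 − 23.1000)²/23.1000 = 7.2039
  (14 − 17.1000)²/17.1000 = 0.5620
  (27 − 30.0000)²/30.0000 = 0.3000
  (13 − 19.8000)²/19.8000 = 2.3354
χ² = 0.1766 + 10.9717 + 0.5030 + 12.2309 + 9.1289 + 18.1431 + 1.6462 + 5.1722 + 7.2039 + 0.5620 + 0.3000 + 2.3354 = 68.374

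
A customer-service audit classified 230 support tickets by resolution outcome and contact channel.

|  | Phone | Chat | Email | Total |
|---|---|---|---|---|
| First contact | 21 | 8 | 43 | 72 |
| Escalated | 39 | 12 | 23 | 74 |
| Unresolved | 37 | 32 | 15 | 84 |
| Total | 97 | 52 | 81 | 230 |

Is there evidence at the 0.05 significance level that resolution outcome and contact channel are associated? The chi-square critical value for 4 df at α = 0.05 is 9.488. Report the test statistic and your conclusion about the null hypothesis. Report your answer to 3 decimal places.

39.186; reject H₀

Grand total N = 230.
Expected counts (row total × column total / N):
  First contact, Phone: 72×97/230 = 30.36522
  First contact, Chat: 72×52/230 = 16.27826
  First contact, Email: 72×81/230 = 25.35652
  Escalated, Phone: 74×97/230 = 31.20870
  Escalated, Chat: 74×52/230 = 16.73043
  Escalated, Email: 74×81/230 = 26.06087
  Unresolved, Phone: 84×97/230 = 35.42609
  Unresolved, Chat: 84×52/230 = 18.99130
  Unresolved, Email: 84×81/230 = 29.58261
Contributions (O − E)²/E:
  (21 − 30.36522)²/30.36522 = 2.8884
  (8 − 16.27826)²/16.27826 = 4.2099
  (43 − 25.35652)²/25.35652 = 12.2766
  (39 − 31.20870)²/31.20870 = 1.9451
  (12 − 16.73043)²/16.73043 = 1.3375
  (23 − 26.06087)²/26.06087 = 0.3595
  (37 − 35.42609)²/35.42609 = 0.0699
  (32 − 18.99130)²/18.99130 = 8.9107
  (15 − 29.58261)²/29.58261 = 7.1884
χ² = 2.8884 + 4.2099 + 12.2766 + 1.9451 + 1.3375 + 0.3595 + 0.0699 + 8.9107 + 7.1884 = 39.186
df = (3−1)(3−1) = 4. Since 39.186 > 9.488, reject the null hypothesis of independence at α = 0.05.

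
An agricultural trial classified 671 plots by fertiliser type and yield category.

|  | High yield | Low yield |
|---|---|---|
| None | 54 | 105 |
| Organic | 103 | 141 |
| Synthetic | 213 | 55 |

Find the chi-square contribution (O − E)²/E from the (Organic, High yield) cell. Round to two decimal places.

7.40

Row total (Organic) = 244; column total (High yield) = 370; N = 671.
Expected count E = 244 × 370 / 671 = 134.545.
Contribution = (O − E)²/E = (103 − 134.545)² / 134.545 = 7.40.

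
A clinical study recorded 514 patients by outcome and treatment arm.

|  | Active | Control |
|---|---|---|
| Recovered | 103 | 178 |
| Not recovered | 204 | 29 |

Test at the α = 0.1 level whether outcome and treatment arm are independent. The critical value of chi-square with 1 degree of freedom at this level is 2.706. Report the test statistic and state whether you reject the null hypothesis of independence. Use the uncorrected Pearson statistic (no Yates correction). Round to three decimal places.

137.193; reject H₀

Row totals: 281, 233. Column totals: 307, 207. Grand total N = 514.
Expected counts (row total × column total / N):
  Recovered, Active: 281×307/514 = 167.8346
  Recovered, Control: 281×207/514 = 113.1654
  Not recovered, Active: 233×307/514 = 139.1654
  Not recovered, Control: 233×207/514 = 93.8346
Contributions (O − E)²/E:
  (103 − 167.8346)²/167.8346 = 25.0456
  (178 − 113.1654)²/113.1654 = 37.1450
  (204 − 139.1654)²/139.1654 = 30.2052
  (29 − 93.8346)²/93.8346 = 44.7972
χ² = 25.0456 + 37.1450 + 30.2052 + 44.7972 = 137.193
df = (2−1)(2−1) = 1. Since 137.193 > 2.706, reject the null hypothesis of independence at α = 0.1.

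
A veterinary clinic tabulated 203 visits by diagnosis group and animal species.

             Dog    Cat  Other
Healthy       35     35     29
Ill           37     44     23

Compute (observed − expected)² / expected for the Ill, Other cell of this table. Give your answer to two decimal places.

Row total (Ill) = 104; column total (Other) = 52; N = 203.
Expected count E = 104 × 52 / 203 = 26.640.
Contribution = (O − E)²/E = (23 − 26.640)² / 26.640 = 0.50.

0.50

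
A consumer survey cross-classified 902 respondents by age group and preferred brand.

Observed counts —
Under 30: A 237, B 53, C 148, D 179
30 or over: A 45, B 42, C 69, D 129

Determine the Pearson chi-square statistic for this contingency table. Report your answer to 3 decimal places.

Row totals: 617, 285. Column totals: 282, 95, 217, 308. Grand total N = 902.
Expected counts (row total × column total / N):
  Under 30, A: 617×282/902 = 192.8980
  Under 30, B: 617×95/902 = 64.9834
  Under 30, C: 617×217/902 = 148.4357
  Under 30, D: 617×308/902 = 210.6829
  30 or over, A: 285×282/902 = 89.1020
  30 or over, B: 285×95/902 = 30.0166
  30 or over, C: 285×217/902 = 68.5643
  30 or over, D: 285×308/902 = 97.3171
Contributions (O − E)²/E:
  (237 − 192.8980)²/192.8980 = 10.0830
  (53 − 64.9834)²/64.9834 = 2.2098
  (148 − 148.4357)²/148.4357 = 0.0013
  (179 − 210.6829)²/210.6829 = 4.7645
  (45 − 89.1020)²/89.1020 = 21.8288
  (42 − 30.0166)²/30.0166 = 4.7841
  (69 − 68.5643)²/68.5643 = 0.0028
  (129 − 97.3171)²/97.3171 = 10.3148
χ² = 10.0830 + 2.2098 + 0.0013 + 4.7645 + 21.8288 + 4.7841 + 0.0028 + 10.3148 = 53.989

53.989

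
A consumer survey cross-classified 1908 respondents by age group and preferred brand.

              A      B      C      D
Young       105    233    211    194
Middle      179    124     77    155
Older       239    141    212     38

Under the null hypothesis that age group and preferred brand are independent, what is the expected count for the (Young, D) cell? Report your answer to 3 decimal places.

150.703

Row total (Young) = 743; column total (D) = 387; grand total N = 1908.
Expected count = (row total × column total) / N = 743 × 387 / 1908 = 150.703.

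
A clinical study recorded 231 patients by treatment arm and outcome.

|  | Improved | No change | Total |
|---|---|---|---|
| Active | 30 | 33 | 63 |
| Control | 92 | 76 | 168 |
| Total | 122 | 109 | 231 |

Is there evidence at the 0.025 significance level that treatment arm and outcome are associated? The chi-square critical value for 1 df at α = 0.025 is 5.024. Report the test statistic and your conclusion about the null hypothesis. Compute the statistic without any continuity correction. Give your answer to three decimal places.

Grand total N = 231.
Expected counts (row total × column total / N):
  Active, Improved: 63×122/231 = 33.2727
  Active, No change: 63×109/231 = 29.7273
  Control, Improved: 168×122/231 = 88.7273
  Control, No change: 168×109/231 = 79.2727
Contributions (O − E)²/E:
  (30 − 33.2727)²/33.2727 = 0.3219
  (33 − 29.7273)²/29.7273 = 0.3603
  (92 − 88.7273)²/88.7273 = 0.1207
  (76 − 79.2727)²/79.2727 = 0.1351
χ² = 0.3219 + 0.3603 + 0.1207 + 0.1351 = 0.938
df = (2−1)(2−1) = 1. Since 0.938 < 5.024, fail to reject the null hypothesis of independence at α = 0.025.

0.938; fail to reject H₀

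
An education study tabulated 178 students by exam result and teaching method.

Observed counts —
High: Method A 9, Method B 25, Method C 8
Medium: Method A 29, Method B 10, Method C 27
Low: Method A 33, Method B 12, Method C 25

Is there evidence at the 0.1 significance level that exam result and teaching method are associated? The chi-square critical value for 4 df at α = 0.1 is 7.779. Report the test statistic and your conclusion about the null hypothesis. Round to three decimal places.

Row totals: 42, 66, 70. Column totals: 71, 47, 60. Grand total N = 178.
Expected counts (row total × column total / N):
  High, Method A: 42×71/178 = 16.75281
  High, Method B: 42×47/178 = 11.08989
  High, Method C: 42×60/178 = 14.15730
  Medium, Method A: 66×71/178 = 26.32584
  Medium, Method B: 66×47/178 = 17.42697
  Medium, Method C: 66×60/178 = 22.24719
  Low, Method A: 70×71/178 = 27.92135
  Low, Method B: 70×47/178 = 18.48315
  Low, Method C: 70×60/178 = 23.59551
Contributions (O − E)²/E:
  (9 − 16.75281)²/16.75281 = 3.5878
  (25 − 11.08989)²/11.08989 = 17.4475
  (8 − 14.15730)²/14.15730 = 2.6779
  (29 − 26.32584)²/26.32584 = 0.2716
  (10 − 17.42697)²/17.42697 = 3.1652
  (27 − 22.24719)²/22.24719 = 1.0154
  (33 − 27.92135)²/27.92135 = 0.9238
  (12 − 18.48315)²/18.48315 = 2.2740
  (25 − 23.59551)²/23.59551 = 0.0836
χ² = 3.5878 + 17.4475 + 2.6779 + 0.2716 + 3.1652 + 1.0154 + 0.9238 + 2.2740 + 0.0836 = 31.447
df = (3−1)(3−1) = 4. Since 31.447 > 7.779, reject the null hypothesis of independence at α = 0.1.

31.447; reject H₀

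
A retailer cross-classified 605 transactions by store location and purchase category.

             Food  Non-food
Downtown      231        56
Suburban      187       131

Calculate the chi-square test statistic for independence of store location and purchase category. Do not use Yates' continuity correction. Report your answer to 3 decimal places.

Row totals: 287, 318. Column totals: 418, 187. Grand total N = 605.
Expected counts (row total × column total / N):
  Downtown, Food: 287×418/605 = 198.2909
  Downtown, Non-food: 287×187/605 = 88.7091
  Suburban, Food: 318×418/605 = 219.7091
  Suburban, Non-food: 318×187/605 = 98.2909
Contributions (O − E)²/E:
  (231 − 198.2909)²/198.2909 = 5.3955
  (56 − 88.7091)²/88.7091 = 12.0606
  (187 − 219.7091)²/219.7091 = 4.8696
  (131 − 98.2909)²/98.2909 = 10.8849
χ² = 5.3955 + 12.0606 + 4.8696 + 10.8849 = 33.211

33.211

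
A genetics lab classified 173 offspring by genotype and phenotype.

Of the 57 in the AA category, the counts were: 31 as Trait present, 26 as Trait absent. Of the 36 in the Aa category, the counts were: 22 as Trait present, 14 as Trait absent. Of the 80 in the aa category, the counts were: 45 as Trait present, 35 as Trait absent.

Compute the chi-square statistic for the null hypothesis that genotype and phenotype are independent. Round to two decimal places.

0.42

Row totals: 57, 36, 80. Column totals: 98, 75. Grand total N = 173.
Expected counts (row total × column total / N):
  AA, Trait present: 57×98/173 = 32.289
  AA, Trait absent: 57×75/173 = 24.711
  Aa, Trait present: 36×98/173 = 20.393
  Aa, Trait absent: 36×75/173 = 15.607
  aa, Trait present: 80×98/173 = 45.318
  aa, Trait absent: 80×75/173 = 34.682
Contributions (O − E)²/E:
  (31 − 32.289)²/32.289 = 0.0515
  (26 − 24.711)²/24.711 = 0.0672
  (22 − 20.393)²/20.393 = 0.1266
  (14 − 15.607)²/15.607 = 0.1655
  (45 − 45.318)²/45.318 = 0.0022
  (35 − 34.682)²/34.682 = 0.0029
χ² = 0.0515 + 0.0672 + 0.1266 + 0.1655 + 0.0022 + 0.0029 = 0.42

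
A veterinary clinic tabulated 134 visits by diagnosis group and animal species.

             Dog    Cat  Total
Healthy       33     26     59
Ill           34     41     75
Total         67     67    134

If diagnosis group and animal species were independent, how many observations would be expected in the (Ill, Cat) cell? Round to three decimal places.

37.500

Row total (Ill) = 75; column total (Cat) = 67; grand total N = 134.
Expected count = (row total × column total) / N = 75 × 67 / 134 = 37.500.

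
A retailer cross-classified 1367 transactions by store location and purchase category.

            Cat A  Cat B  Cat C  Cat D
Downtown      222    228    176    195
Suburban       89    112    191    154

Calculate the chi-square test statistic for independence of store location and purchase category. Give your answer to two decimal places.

48.53

Row totals: 821, 546. Column totals: 311, 340, 367, 349. Grand total N = 1367.
Expected counts (row total × column total / N):
  Downtown, Cat A: 821×311/1367 = 186.782
  Downtown, Cat B: 821×340/1367 = 204.199
  Downtown, Cat C: 821×367/1367 = 220.415
  Downtown, Cat D: 821×349/1367 = 209.604
  Suburban, Cat A: 546×311/1367 = 124.218
  Suburban, Cat B: 546×340/1367 = 135.801
  Suburban, Cat C: 546×367/1367 = 146.585
  Suburban, Cat D: 546×349/1367 = 139.396
Contributions (O − E)²/E:
  (222 − 186.782)²/186.782 = 6.6404
  (228 − 204.199)²/204.199 = 2.7742
  (176 − 220.415)²/220.415 = 8.9499
  (195 − 209.604)²/209.604 = 1.0175
  (89 − 124.218)²/124.218 = 9.9849
  (112 − 135.801)²/135.801 = 4.1715
  (191 − 146.585)²/146.585 = 13.4577
  (154 − 139.396)²/139.396 = 1.5300
χ² = 6.6404 + 2.7742 + 8.9499 + 1.0175 + 9.9849 + 4.1715 + 13.4577 + 1.5300 = 48.53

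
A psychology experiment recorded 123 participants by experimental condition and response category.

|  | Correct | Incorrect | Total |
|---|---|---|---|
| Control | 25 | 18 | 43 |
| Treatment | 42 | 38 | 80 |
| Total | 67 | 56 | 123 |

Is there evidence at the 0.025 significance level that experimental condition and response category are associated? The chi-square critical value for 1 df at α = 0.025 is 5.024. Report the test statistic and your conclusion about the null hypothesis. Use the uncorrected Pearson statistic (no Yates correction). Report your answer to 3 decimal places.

Grand total N = 123.
Expected counts (row total × column total / N):
  Control, Correct: 43×67/123 = 23.4228
  Control, Incorrect: 43×56/123 = 19.5772
  Treatment, Correct: 80×67/123 = 43.5772
  Treatment, Incorrect: 80×56/123 = 36.4228
Contributions (O − E)²/E:
  (25 − 23.4228)²/23.4228 = 0.1062
  (18 − 19.5772)²/19.5772 = 0.1271
  (42 − 43.5772)²/43.5772 = 0.0571
  (38 − 36.4228)²/36.4228 = 0.0683
χ² = 0.1062 + 0.1271 + 0.0571 + 0.0683 = 0.359
df = (2−1)(2−1) = 1. Since 0.359 < 5.024, fail to reject the null hypothesis of independence at α = 0.025.

0.359; fail to reject H₀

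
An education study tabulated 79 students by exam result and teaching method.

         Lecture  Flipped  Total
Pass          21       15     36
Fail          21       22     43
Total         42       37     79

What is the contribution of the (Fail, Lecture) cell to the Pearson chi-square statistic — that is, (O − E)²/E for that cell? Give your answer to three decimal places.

Row total (Fail) = 43; column total (Lecture) = 42; N = 79.
Expected count E = 43 × 42 / 79 = 22.8608.
Contribution = (O − E)²/E = (21 − 22.8608)² / 22.8608 = 0.151.

0.151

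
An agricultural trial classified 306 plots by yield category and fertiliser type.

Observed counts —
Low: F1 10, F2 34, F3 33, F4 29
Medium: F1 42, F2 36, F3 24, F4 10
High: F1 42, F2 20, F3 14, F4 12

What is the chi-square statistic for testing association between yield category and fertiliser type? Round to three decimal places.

Row totals: 106, 112, 88. Column totals: 94, 90, 71, 51. Grand total N = 306.
Expected counts (row total × column total / N):
  Low, F1: 106×94/306 = 32.5621
  Low, F2: 106×90/306 = 31.1765
  Low, F3: 106×71/306 = 24.5948
  Low, F4: 106×51/306 = 17.6667
  Medium, F1: 112×94/306 = 34.4052
  Medium, F2: 112×90/306 = 32.9412
  Medium, F3: 112×71/306 = 25.9869
  Medium, F4: 112×51/306 = 18.6667
  High, F1: 88×94/306 = 27.0327
  High, F2: 88×90/306 = 25.8824
  High, F3: 88×71/306 = 20.4183
  High, F4: 88×51/306 = 14.6667
Contributions (O − E)²/E:
  (10 − 32.5621)²/32.5621 = 15.6332
  (34 − 31.1765)²/31.1765 = 0.2557
  (33 − 24.5948)²/24.5948 = 2.8725
  (29 − 17.6667)²/17.6667 = 7.2704
  (42 − 34.4052)²/34.4052 = 1.6765
  (36 − 32.9412)²/32.9412 = 0.2840
  (24 − 25.9869)²/25.9869 = 0.1519
  (10 − 18.6667)²/18.6667 = 4.0238
  (42 − 27.0327)²/27.0327 = 8.2870
  (20 − 25.8824)²/25.8824 = 1.3369
  (14 − 20.4183)²/20.4183 = 2.0175
  (12 − 14.6667)²/14.6667 = 0.4849
χ² = 15.6332 + 0.2557 + 2.8725 + 7.2704 + 1.6765 + 0.2840 + 0.1519 + 4.0238 + 8.2870 + 1.3369 + 2.0175 + 0.4849 = 44.294

44.294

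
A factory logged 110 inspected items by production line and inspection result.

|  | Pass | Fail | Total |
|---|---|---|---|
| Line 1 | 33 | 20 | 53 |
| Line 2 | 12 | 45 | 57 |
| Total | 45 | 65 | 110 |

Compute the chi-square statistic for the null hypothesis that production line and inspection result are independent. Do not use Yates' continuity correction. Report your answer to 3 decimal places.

Grand total N = 110.
Expected counts (row total × column total / N):
  Line 1, Pass: 53×45/110 = 21.68182
  Line 1, Fail: 53×65/110 = 31.31818
  Line 2, Pass: 57×45/110 = 23.31818
  Line 2, Fail: 57×65/110 = 33.68182
Contributions (O − E)²/E:
  (33 − 21.68182)²/21.68182 = 5.9082
  (20 − 31.31818)²/31.31818 = 4.0903
  (12 − 23.31818)²/23.31818 = 5.4936
  (45 − 33.68182)²/33.68182 = 3.8033
χ² = 5.9082 + 4.0903 + 5.4936 + 3.8033 = 19.295

19.295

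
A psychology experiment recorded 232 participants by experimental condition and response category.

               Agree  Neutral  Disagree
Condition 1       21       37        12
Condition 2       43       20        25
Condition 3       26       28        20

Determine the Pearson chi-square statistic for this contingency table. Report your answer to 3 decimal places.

Row totals: 70, 88, 74. Column totals: 90, 85, 57. Grand total N = 232.
Expected counts (row total × column total / N):
  Condition 1, Agree: 70×90/232 = 27.1552
  Condition 1, Neutral: 70×85/232 = 25.6466
  Condition 1, Disagree: 70×57/232 = 17.1983
  Condition 2, Agree: 88×90/232 = 34.1379
  Condition 2, Neutral: 88×85/232 = 32.2414
  Condition 2, Disagree: 88×57/232 = 21.6207
  Condition 3, Agree: 74×90/232 = 28.7069
  Condition 3, Neutral: 74×85/232 = 27.1121
  Condition 3, Disagree: 74×57/232 = 18.1810
Contributions (O − E)²/E:
  (21 − 27.1552)²/27.1552 = 1.3952
  (37 − 25.6466)²/25.6466 = 5.0260
  (12 − 17.1983)²/17.1983 = 1.5712
  (43 − 34.1379)²/34.1379 = 2.3006
  (20 − 32.2414)²/32.2414 = 4.6478
  (25 − 21.6207)²/21.6207 = 0.5282
  (26 − 28.7069)²/28.7069 = 0.2552
  (28 − 27.1121)²/27.1121 = 0.0291
  (20 − 18.1810)²/18.1810 = 0.1820
χ² = 1.3952 + 5.0260 + 1.5712 + 2.3006 + 4.6478 + 0.5282 + 0.2552 + 0.0291 + 0.1820 = 15.935

15.935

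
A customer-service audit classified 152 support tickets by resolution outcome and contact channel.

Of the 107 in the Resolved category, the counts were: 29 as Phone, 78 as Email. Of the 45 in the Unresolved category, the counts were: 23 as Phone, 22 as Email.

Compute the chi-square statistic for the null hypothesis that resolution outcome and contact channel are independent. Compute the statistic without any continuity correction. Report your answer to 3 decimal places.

Row totals: 107, 45. Column totals: 52, 100. Grand total N = 152.
Expected counts (row total × column total / N):
  Resolved, Phone: 107×52/152 = 36.6053
  Resolved, Email: 107×100/152 = 70.3947
  Unresolved, Phone: 45×52/152 = 15.3947
  Unresolved, Email: 45×100/152 = 29.6053
Contributions (O − E)²/E:
  (29 − 36.6053)²/36.6053 = 1.5801
  (78 − 70.3947)²/70.3947 = 0.8217
  (23 − 15.3947)²/15.3947 = 3.7572
  (22 − 29.6053)²/29.6053 = 1.9537
χ² = 1.5801 + 0.8217 + 3.7572 + 1.9537 = 8.113

8.113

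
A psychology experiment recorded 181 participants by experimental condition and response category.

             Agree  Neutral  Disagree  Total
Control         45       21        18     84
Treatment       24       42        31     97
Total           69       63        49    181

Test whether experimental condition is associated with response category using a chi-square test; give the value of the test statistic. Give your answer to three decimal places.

15.989

Grand total N = 181.
Expected counts (row total × column total / N):
  Control, Agree: 84×69/181 = 32.0221
  Control, Neutral: 84×63/181 = 29.2376
  Control, Disagree: 84×49/181 = 22.7403
  Treatment, Agree: 97×69/181 = 36.9779
  Treatment, Neutral: 97×63/181 = 33.7624
  Treatment, Disagree: 97×49/181 = 26.2597
Contributions (O − E)²/E:
  (45 − 32.0221)²/32.0221 = 5.2597
  (21 − 29.2376)²/29.2376 = 2.3209
  (18 − 22.7403)²/22.7403 = 0.9881
  (24 − 36.9779)²/36.9779 = 4.5548
  (42 − 33.7624)²/33.7624 = 2.0099
  (31 − 26.2597)²/26.2597 = 0.8557
χ² = 5.2597 + 2.3209 + 0.9881 + 4.5548 + 2.0099 + 0.8557 = 15.989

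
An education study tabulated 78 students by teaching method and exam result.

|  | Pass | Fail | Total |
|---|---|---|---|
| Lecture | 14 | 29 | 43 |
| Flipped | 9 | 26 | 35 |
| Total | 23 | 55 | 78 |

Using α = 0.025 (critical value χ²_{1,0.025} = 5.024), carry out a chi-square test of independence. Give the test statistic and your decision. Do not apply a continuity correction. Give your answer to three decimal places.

0.435; fail to reject H₀

Grand total N = 78.
Expected counts (row total × column total / N):
  Lecture, Pass: 43×23/78 = 12.6795
  Lecture, Fail: 43×55/78 = 30.3205
  Flipped, Pass: 35×23/78 = 10.3205
  Flipped, Fail: 35×55/78 = 24.6795
Contributions (O − E)²/E:
  (14 − 12.6795)²/12.6795 = 0.1375
  (29 − 30.3205)²/30.3205 = 0.0575
  (9 − 10.3205)²/10.3205 = 0.1690
  (26 − 24.6795)²/24.6795 = 0.0707
χ² = 0.1375 + 0.0575 + 0.1690 + 0.0707 = 0.435
df = (2−1)(2−1) = 1. Since 0.435 < 5.024, fail to reject the null hypothesis of independence at α = 0.025.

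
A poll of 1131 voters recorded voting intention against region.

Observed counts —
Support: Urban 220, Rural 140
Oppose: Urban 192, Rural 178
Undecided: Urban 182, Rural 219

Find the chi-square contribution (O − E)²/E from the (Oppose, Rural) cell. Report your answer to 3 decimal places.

0.031

Row total (Oppose) = 370; column total (Rural) = 537; N = 1131.
Expected count E = 370 × 537 / 1131 = 175.6764.
Contribution = (O − E)²/E = (178 − 175.6764)² / 175.6764 = 0.031.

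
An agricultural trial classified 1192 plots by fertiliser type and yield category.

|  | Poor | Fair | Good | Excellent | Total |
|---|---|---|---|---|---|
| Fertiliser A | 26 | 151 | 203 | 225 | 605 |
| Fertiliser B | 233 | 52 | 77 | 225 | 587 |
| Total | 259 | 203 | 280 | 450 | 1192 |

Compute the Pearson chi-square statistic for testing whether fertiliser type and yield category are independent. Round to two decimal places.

270.21

Grand total N = 1192.
Expected counts (row total × column total / N):
  Fertiliser A, Poor: 605×259/1192 = 131.456
  Fertiliser A, Fair: 605×203/1192 = 103.033
  Fertiliser A, Good: 605×280/1192 = 142.114
  Fertiliser A, Excellent: 605×450/1192 = 228.398
  Fertiliser B, Poor: 587×259/1192 = 127.544
  Fertiliser B, Fair: 587×203/1192 = 99.967
  Fertiliser B, Good: 587×280/1192 = 137.886
  Fertiliser B, Excellent: 587×450/1192 = 221.602
Contributions (O − E)²/E:
  (26 − 131.456)²/131.456 = 84.5984
  (151 − 103.033)²/103.033 = 22.3310
  (203 − 142.114)²/142.114 = 26.0854
  (225 − 228.398)²/228.398 = 0.0506
  (233 − 127.544)²/127.544 = 87.1932
  (52 − 99.967)²/99.967 = 23.0159
  (77 − 137.886)²/137.886 = 26.8853
  (225 − 221.602)²/221.602 = 0.0521
χ² = 84.5984 + 22.3310 + 26.0854 + 0.0506 + 87.1932 + 23.0159 + 26.8853 + 0.0521 = 270.21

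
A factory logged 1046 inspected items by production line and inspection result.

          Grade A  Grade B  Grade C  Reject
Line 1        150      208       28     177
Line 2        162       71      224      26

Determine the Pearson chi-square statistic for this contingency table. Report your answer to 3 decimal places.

328.300

Row totals: 563, 483. Column totals: 312, 279, 252, 203. Grand total N = 1046.
Expected counts (row total × column total / N):
  Line 1, Grade A: 563×312/1046 = 167.9312
  Line 1, Grade B: 563×279/1046 = 150.1692
  Line 1, Grade C: 563×252/1046 = 135.6367
  Line 1, Reject: 563×203/1046 = 109.2629
  Line 2, Grade A: 483×312/1046 = 144.0688
  Line 2, Grade B: 483×279/1046 = 128.8308
  Line 2, Grade C: 483×252/1046 = 116.3633
  Line 2, Reject: 483×203/1046 = 93.7371
Contributions (O − E)²/E:
  (150 − 167.9312)²/167.9312 = 1.9146
  (208 − 150.1692)²/150.1692 = 22.2709
  (28 − 135.6367)²/135.6367 = 85.4168
  (177 − 109.2629)²/109.2629 = 41.9933
  (162 − 144.0688)²/144.0688 = 2.2318
  (71 − 128.8308)²/128.8308 = 25.9596
  (224 − 116.3633)²/116.3633 = 99.5645
  (26 − 93.7371)²/93.7371 = 48.9488
χ² = 1.9146 + 22.2709 + 85.4168 + 41.9933 + 2.2318 + 25.9596 + 99.5645 + 48.9488 = 328.300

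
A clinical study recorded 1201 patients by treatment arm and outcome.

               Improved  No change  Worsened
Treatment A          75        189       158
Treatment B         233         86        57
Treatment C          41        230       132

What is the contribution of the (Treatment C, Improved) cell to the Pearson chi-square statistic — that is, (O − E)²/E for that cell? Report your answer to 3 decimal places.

49.462

Row total (Treatment C) = 403; column total (Improved) = 349; N = 1201.
Expected count E = 403 × 349 / 1201 = 117.1082.
Contribution = (O − E)²/E = (41 − 117.1082)² / 117.1082 = 49.462.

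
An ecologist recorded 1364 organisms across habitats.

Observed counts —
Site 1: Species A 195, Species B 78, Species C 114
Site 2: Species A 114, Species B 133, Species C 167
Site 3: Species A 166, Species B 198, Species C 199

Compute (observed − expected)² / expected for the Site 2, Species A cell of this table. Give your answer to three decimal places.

Row total (Site 2) = 414; column total (Species A) = 475; N = 1364.
Expected count E = 414 × 475 / 1364 = 144.1716.
Contribution = (O − E)²/E = (114 − 144.1716)² / 144.1716 = 6.314.

6.314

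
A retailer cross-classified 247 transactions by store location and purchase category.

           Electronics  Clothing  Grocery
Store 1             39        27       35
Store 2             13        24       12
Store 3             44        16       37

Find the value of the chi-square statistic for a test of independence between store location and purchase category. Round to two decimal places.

17.45

Row totals: 101, 49, 97. Column totals: 96, 67, 84. Grand total N = 247.
Expected counts (row total × column total / N):
  Store 1, Electronics: 101×96/247 = 39.255
  Store 1, Clothing: 101×67/247 = 27.397
  Store 1, Grocery: 101×84/247 = 34.348
  Store 2, Electronics: 49×96/247 = 19.045
  Store 2, Clothing: 49×67/247 = 13.291
  Store 2, Grocery: 49×84/247 = 16.664
  Store 3, Electronics: 97×96/247 = 37.700
  Store 3, Clothing: 97×67/247 = 26.312
  Store 3, Grocery: 97×84/247 = 32.988
Contributions (O − E)²/E:
  (39 − 39.255)²/39.255 = 0.0017
  (27 − 27.397)²/27.397 = 0.0058
  (35 − 34.348)²/34.348 = 0.0124
  (13 − 19.045)²/19.045 = 1.9187
  (24 − 13.291)²/13.291 = 8.6286
  (12 − 16.664)²/16.664 = 1.3054
  (44 − 37.700)²/37.700 = 1.0528
  (16 − 26.312)²/26.312 = 4.0414
  (37 − 32.988)²/32.988 = 0.4879
χ² = 0.0017 + 0.0058 + 0.0124 + 1.9187 + 8.6286 + 1.3054 + 1.0528 + 4.0414 + 0.4879 = 17.45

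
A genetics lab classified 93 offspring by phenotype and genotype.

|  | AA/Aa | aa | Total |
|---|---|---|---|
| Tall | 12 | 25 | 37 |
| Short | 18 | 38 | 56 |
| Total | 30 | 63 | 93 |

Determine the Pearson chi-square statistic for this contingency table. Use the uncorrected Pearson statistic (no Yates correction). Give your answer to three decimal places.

0.001

Grand total N = 93.
Expected counts (row total × column total / N):
  Tall, AA/Aa: 37×30/93 = 11.9355
  Tall, aa: 37×63/93 = 25.0645
  Short, AA/Aa: 56×30/93 = 18.0645
  Short, aa: 56×63/93 = 37.9355
Contributions (O − E)²/E:
  (12 − 11.9355)²/11.9355 = 0.0003
  (25 − 25.0645)²/25.0645 = 0.0002
  (18 − 18.0645)²/18.0645 = 0.0002
  (38 − 37.9355)²/37.9355 = 0.0001
χ² = 0.0003 + 0.0002 + 0.0002 + 0.0001 = 0.001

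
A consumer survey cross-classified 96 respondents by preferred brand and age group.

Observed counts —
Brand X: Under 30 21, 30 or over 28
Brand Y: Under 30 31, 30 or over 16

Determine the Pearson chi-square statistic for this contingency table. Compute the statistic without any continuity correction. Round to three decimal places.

5.156

Row totals: 49, 47. Column totals: 52, 44. Grand total N = 96.
Expected counts (row total × column total / N):
  Brand X, Under 30: 49×52/96 = 26.5417
  Brand X, 30 or over: 49×44/96 = 22.4583
  Brand Y, Under 30: 47×52/96 = 25.4583
  Brand Y, 30 or over: 47×44/96 = 21.5417
Contributions (O − E)²/E:
  (21 − 26.5417)²/26.5417 = 1.1571
  (28 − 22.4583)²/22.4583 = 1.3674
  (31 − 25.4583)²/25.4583 = 1.2063
  (16 − 21.5417)²/21.5417 = 1.4256
χ² = 1.1571 + 1.3674 + 1.2063 + 1.4256 = 5.156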